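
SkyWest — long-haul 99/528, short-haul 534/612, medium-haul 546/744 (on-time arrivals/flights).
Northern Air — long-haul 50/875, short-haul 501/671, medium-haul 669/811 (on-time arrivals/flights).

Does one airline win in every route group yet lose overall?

Long-haul: SkyWest 99/528 = 18.8%, Northern Air 50/875 = 5.7% → SkyWest
Short-haul: SkyWest 534/612 = 87.3%, Northern Air 501/671 = 74.7% → SkyWest
Medium-haul: SkyWest 546/744 = 73.4%, Northern Air 669/811 = 82.5% → Northern Air
Overall: SkyWest 1179/1884 = 62.6%, Northern Air 1220/2357 = 51.8% → SkyWest
Neither sweeps: SkyWest wins 2 of 3 groups, Northern Air wins 1. SkyWest wins overall but not every group — no Simpson reversal.

No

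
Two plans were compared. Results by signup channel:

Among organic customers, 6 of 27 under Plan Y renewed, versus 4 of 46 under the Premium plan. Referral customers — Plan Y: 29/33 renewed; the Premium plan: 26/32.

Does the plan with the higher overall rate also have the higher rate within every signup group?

Yes

Organic: Plan Y 6/27 = 22.2%, the Premium plan 4/46 = 8.7% → Plan Y
Referral: Plan Y 29/33 = 87.9%, the Premium plan 26/32 = 81.2% → Plan Y
Overall: Plan Y 35/60 = 58.3%, the Premium plan 30/78 = 38.5% → Plan Y
Plan Y wins overall and in every signup group — no reversal.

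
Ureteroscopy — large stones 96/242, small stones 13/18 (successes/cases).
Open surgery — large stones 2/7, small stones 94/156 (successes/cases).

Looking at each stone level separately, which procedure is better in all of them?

Large stones: ureteroscopy 96/242 = 39.7%, open surgery 2/7 = 28.6% → ureteroscopy
Small stones: ureteroscopy 13/18 = 72.2%, open surgery 94/156 = 60.3% → ureteroscopy
Ureteroscopy has the higher rate in both groups.

ureteroscopy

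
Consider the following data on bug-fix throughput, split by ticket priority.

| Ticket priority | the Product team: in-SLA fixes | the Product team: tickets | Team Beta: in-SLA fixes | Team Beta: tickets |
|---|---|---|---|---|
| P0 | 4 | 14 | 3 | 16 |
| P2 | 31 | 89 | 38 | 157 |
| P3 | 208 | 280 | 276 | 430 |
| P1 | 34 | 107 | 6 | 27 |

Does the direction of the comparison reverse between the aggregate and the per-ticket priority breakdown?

P0: the Product team 4/14 = 28.6%, Team Beta 3/16 = 18.8% → the Product team
P2: the Product team 31/89 = 34.8%, Team Beta 38/157 = 24.2% → the Product team
P3: the Product team 208/280 = 74.3%, Team Beta 276/430 = 64.2% → the Product team
P1: the Product team 34/107 = 31.8%, Team Beta 6/27 = 22.2% → the Product team
Overall: the Product team 277/490 = 56.5%, Team Beta 323/630 = 51.3% → the Product team
The Product team wins overall and in every ticket group — no reversal.

No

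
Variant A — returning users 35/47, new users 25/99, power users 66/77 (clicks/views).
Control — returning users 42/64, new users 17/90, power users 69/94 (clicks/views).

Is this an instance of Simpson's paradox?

Returning users: Variant A 35/47 = 74.5%, Control 42/64 = 65.6% → Variant A
New users: Variant A 25/99 = 25.3%, Control 17/90 = 18.9% → Variant A
Power users: Variant A 66/77 = 85.7%, Control 69/94 = 73.4% → Variant A
Overall: Variant A 126/223 = 56.5%, Control 128/248 = 51.6% → Variant A
Variant A wins overall and in every user group — no reversal.

No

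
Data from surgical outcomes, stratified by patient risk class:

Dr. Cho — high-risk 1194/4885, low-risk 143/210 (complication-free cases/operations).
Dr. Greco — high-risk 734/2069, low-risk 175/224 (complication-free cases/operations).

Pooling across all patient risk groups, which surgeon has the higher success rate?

High-risk: Dr. Cho 1194/4885 = 24.4%, Dr. Greco 734/2069 = 35.5% → Dr. Greco
Low-risk: Dr. Cho 143/210 = 68.1%, Dr. Greco 175/224 = 78.1% → Dr. Greco
Overall: Dr. Cho 1337/5095 = 26.2%, Dr. Greco 909/2293 = 39.6% → Dr. Greco

Dr. Greco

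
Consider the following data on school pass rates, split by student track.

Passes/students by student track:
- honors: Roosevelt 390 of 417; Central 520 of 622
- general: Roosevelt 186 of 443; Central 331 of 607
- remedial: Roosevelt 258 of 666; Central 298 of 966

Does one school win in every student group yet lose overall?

Honors: Roosevelt 390/417 = 93.5%, Central 520/622 = 83.6% → Roosevelt
General: Roosevelt 186/443 = 42.0%, Central 331/607 = 54.5% → Central
Remedial: Roosevelt 258/666 = 38.7%, Central 298/966 = 30.8% → Roosevelt
Overall: Roosevelt 834/1526 = 54.7%, Central 1149/2195 = 52.3% → Roosevelt
Neither sweeps: Roosevelt wins 2 of 3 groups, Central wins 1. Roosevelt wins overall but not every group — no Simpson reversal.

No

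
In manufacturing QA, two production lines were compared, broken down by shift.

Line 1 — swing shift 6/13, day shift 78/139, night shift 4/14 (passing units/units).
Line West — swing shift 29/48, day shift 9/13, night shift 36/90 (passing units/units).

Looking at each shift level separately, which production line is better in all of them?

Swing shift: Line 1 6/13 = 46.2%, Line West 29/48 = 60.4% → Line West
Day shift: Line 1 78/139 = 56.1%, Line West 9/13 = 69.2% → Line West
Night shift: Line 1 4/14 = 28.6%, Line West 36/90 = 40.0% → Line West
Line West has the higher rate in all 3 groups.

Line West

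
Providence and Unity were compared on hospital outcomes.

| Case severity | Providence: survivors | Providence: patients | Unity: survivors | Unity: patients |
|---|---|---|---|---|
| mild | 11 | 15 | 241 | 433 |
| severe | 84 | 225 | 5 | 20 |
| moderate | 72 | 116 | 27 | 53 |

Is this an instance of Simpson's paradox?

Yes

Mild: Providence 11/15 = 73.3%, Unity 241/433 = 55.7% → Providence
Severe: Providence 84/225 = 37.3%, Unity 5/20 = 25.0% → Providence
Moderate: Providence 72/116 = 62.1%, Unity 27/53 = 50.9% → Providence
Overall: Providence 167/356 = 46.9%, Unity 273/506 = 54.0% → Unity
Providence wins each case group but Unity wins overall — the comparison reverses. Providence's patients skew toward severe, which has a lower base rate.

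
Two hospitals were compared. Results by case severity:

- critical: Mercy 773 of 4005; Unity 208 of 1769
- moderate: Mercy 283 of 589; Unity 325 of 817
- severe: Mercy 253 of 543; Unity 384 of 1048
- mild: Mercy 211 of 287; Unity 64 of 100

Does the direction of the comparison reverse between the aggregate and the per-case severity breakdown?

No

Critical: Mercy 773/4005 = 19.3%, Unity 208/1769 = 11.8% → Mercy
Moderate: Mercy 283/589 = 48.0%, Unity 325/817 = 39.8% → Mercy
Severe: Mercy 253/543 = 46.6%, Unity 384/1048 = 36.6% → Mercy
Mild: Mercy 211/287 = 73.5%, Unity 64/100 = 64.0% → Mercy
Overall: Mercy 1520/5424 = 28.0%, Unity 981/3734 = 26.3% → Mercy
Mercy wins overall and in every case group — no reversal.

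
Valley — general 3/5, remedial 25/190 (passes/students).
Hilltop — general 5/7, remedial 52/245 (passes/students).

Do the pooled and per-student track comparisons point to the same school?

Yes

General: Valley 3/5 = 60.0%, Hilltop 5/7 = 71.4% → Hilltop
Remedial: Valley 25/190 = 13.2%, Hilltop 52/245 = 21.2% → Hilltop
Overall: Valley 28/195 = 14.4%, Hilltop 57/252 = 22.6% → Hilltop
Hilltop wins overall and in every student group — no reversal.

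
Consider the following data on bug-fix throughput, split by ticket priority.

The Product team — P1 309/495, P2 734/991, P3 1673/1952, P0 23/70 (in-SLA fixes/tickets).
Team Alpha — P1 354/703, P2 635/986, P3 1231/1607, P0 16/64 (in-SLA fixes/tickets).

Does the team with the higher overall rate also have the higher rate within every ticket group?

P1: the Product team 309/495 = 62.4%, Team Alpha 354/703 = 50.4% → the Product team
P2: the Product team 734/991 = 74.1%, Team Alpha 635/986 = 64.4% → the Product team
P3: the Product team 1673/1952 = 85.7%, Team Alpha 1231/1607 = 76.6% → the Product team
P0: the Product team 23/70 = 32.9%, Team Alpha 16/64 = 25.0% → the Product team
Overall: the Product team 2739/3508 = 78.1%, Team Alpha 2236/3360 = 66.5% → the Product team
The Product team wins overall and in every ticket group — no reversal.

Yes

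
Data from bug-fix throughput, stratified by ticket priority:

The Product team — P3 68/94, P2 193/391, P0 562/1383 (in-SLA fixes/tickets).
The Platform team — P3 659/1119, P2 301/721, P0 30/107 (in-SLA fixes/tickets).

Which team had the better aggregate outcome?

P3: the Product team 68/94 = 72.3%, the Platform team 659/1119 = 58.9% → the Product team
P2: the Product team 193/391 = 49.4%, the Platform team 301/721 = 41.7% → the Product team
P0: the Product team 562/1383 = 40.6%, the Platform team 30/107 = 28.0% → the Product team
Overall: the Product team 823/1868 = 44.1%, the Platform team 990/1947 = 50.8% → the Platform team
(The Product team wins every ticket group but the Platform team wins overall — the Product team's tickets skew toward the low-rate P0 group.)

the Platform team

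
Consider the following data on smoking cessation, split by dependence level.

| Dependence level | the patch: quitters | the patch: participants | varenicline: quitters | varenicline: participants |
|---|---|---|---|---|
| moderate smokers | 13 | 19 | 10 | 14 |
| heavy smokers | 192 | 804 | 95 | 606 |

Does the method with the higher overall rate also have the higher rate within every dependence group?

No

Moderate smokers: the patch 13/19 = 68.4%, varenicline 10/14 = 71.4% → varenicline
Heavy smokers: the patch 192/804 = 23.9%, varenicline 95/606 = 15.7% → the patch
Overall: the patch 205/823 = 24.9%, varenicline 105/620 = 16.9% → the patch
Neither sweeps: the patch wins 1 of 2 groups, varenicline wins 1. The patch wins overall but not every group — no Simpson reversal.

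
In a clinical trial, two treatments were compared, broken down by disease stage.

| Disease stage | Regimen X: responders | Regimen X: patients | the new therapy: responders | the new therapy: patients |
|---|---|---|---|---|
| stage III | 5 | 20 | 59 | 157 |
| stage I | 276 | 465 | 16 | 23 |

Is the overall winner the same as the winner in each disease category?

No

Stage III: Regimen X 5/20 = 25.0%, the new therapy 59/157 = 37.6% → the new therapy
Stage I: Regimen X 276/465 = 59.4%, the new therapy 16/23 = 69.6% → the new therapy
Overall: Regimen X 281/485 = 57.9%, the new therapy 75/180 = 41.7% → Regimen X
The new therapy wins each disease group but Regimen X wins overall — the comparison reverses. The new therapy's patients skew toward stage III, which has a lower base rate.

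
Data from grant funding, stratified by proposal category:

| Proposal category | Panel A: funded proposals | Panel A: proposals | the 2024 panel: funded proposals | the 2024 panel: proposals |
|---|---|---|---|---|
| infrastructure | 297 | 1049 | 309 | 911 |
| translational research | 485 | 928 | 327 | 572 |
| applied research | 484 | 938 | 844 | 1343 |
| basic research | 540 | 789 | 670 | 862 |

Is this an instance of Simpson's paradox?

Infrastructure: Panel A 297/1049 = 28.3%, the 2024 panel 309/911 = 33.9% → the 2024 panel
Translational research: Panel A 485/928 = 52.3%, the 2024 panel 327/572 = 57.2% → the 2024 panel
Applied research: Panel A 484/938 = 51.6%, the 2024 panel 844/1343 = 62.8% → the 2024 panel
Basic research: Panel A 540/789 = 68.4%, the 2024 panel 670/862 = 77.7% → the 2024 panel
Overall: Panel A 1806/3704 = 48.8%, the 2024 panel 2150/3688 = 58.3% → the 2024 panel
The 2024 panel wins overall and in every proposal group — no reversal.

No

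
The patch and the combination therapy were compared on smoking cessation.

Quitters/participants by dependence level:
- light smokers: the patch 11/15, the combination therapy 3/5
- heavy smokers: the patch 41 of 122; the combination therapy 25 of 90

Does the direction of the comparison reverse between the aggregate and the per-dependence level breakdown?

No

Light smokers: the patch 11/15 = 73.3%, the combination therapy 3/5 = 60.0% → the patch
Heavy smokers: the patch 41/122 = 33.6%, the combination therapy 25/90 = 27.8% → the patch
Overall: the patch 52/137 = 38.0%, the combination therapy 28/95 = 29.5% → the patch
The patch wins overall and in every dependence group — no reversal.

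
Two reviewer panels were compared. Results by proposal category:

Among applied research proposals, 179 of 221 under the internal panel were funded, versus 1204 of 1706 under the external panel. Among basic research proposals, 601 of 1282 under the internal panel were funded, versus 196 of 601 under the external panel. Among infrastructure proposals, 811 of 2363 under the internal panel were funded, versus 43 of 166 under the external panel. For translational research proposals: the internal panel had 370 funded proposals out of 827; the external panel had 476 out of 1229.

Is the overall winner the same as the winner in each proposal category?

Applied research: the internal panel 179/221 = 81.0%, the external panel 1204/1706 = 70.6% → the internal panel
Basic research: the internal panel 601/1282 = 46.9%, the external panel 196/601 = 32.6% → the internal panel
Infrastructure: the internal panel 811/2363 = 34.3%, the external panel 43/166 = 25.9% → the internal panel
Translational research: the internal panel 370/827 = 44.7%, the external panel 476/1229 = 38.7% → the internal panel
Overall: the internal panel 1961/4693 = 41.8%, the external panel 1919/3702 = 51.8% → the external panel
The internal panel wins each proposal group but the external panel wins overall — the comparison reverses. The internal panel's proposals skew toward infrastructure, which has a lower base rate.

No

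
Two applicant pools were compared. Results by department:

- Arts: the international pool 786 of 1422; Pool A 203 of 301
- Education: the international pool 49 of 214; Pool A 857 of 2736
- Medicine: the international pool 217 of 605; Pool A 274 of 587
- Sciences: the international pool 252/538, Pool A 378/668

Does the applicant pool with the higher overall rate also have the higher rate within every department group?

Arts: the international pool 786/1422 = 55.3%, Pool A 203/301 = 67.4% → Pool A
Education: the international pool 49/214 = 22.9%, Pool A 857/2736 = 31.3% → Pool A
Medicine: the international pool 217/605 = 35.9%, Pool A 274/587 = 46.7% → Pool A
Sciences: the international pool 252/538 = 46.8%, Pool A 378/668 = 56.6% → Pool A
Overall: the international pool 1304/2779 = 46.9%, Pool A 1712/4292 = 39.9% → the international pool
Pool A wins each department group but the international pool wins overall — the comparison reverses. Pool A's applicants skew toward Education, which has a lower base rate.

No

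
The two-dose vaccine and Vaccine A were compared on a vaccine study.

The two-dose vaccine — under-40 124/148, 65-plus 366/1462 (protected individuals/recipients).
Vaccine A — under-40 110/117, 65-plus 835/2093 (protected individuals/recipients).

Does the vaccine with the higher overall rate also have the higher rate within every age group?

Under-40: the two-dose vaccine 124/148 = 83.8%, Vaccine A 110/117 = 94.0% → Vaccine A
65-plus: the two-dose vaccine 366/1462 = 25.0%, Vaccine A 835/2093 = 39.9% → Vaccine A
Overall: the two-dose vaccine 490/1610 = 30.4%, Vaccine A 945/2210 = 42.8% → Vaccine A
Vaccine A wins overall and in every age group — no reversal.

Yes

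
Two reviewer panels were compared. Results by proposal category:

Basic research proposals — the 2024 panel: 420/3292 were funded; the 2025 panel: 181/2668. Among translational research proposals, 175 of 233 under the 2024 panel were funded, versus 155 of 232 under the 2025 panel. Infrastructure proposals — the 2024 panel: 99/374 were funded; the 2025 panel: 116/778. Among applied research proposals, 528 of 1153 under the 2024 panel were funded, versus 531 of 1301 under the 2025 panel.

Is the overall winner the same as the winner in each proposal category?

Yes

Basic research: the 2024 panel 420/3292 = 12.8%, the 2025 panel 181/2668 = 6.8% → the 2024 panel
Translational research: the 2024 panel 175/233 = 75.1%, the 2025 panel 155/232 = 66.8% → the 2024 panel
Infrastructure: the 2024 panel 99/374 = 26.5%, the 2025 panel 116/778 = 14.9% → the 2024 panel
Applied research: the 2024 panel 528/1153 = 45.8%, the 2025 panel 531/1301 = 40.8% → the 2024 panel
Overall: the 2024 panel 1222/5052 = 24.2%, the 2025 panel 983/4979 = 19.7% → the 2024 panel
The 2024 panel wins overall and in every proposal group — no reversal.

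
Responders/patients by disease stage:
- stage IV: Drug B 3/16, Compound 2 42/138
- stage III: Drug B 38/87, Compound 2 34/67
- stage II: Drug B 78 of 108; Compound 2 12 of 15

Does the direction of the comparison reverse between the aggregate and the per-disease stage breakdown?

Stage IV: Drug B 3/16 = 18.8%, Compound 2 42/138 = 30.4% → Compound 2
Stage III: Drug B 38/87 = 43.7%, Compound 2 34/67 = 50.7% → Compound 2
Stage II: Drug B 78/108 = 72.2%, Compound 2 12/15 = 80.0% → Compound 2
Overall: Drug B 119/211 = 56.4%, Compound 2 88/220 = 40.0% → Drug B
Compound 2 wins each disease group but Drug B wins overall — the comparison reverses. Compound 2's patients skew toward stage IV, which has a lower base rate.

Yes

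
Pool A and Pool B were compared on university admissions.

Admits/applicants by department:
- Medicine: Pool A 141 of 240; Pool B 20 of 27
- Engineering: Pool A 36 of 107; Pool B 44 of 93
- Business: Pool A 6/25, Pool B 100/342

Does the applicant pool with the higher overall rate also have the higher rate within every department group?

Medicine: Pool A 141/240 = 58.8%, Pool B 20/27 = 74.1% → Pool B
Engineering: Pool A 36/107 = 33.6%, Pool B 44/93 = 47.3% → Pool B
Business: Pool A 6/25 = 24.0%, Pool B 100/342 = 29.2% → Pool B
Overall: Pool A 183/372 = 49.2%, Pool B 164/462 = 35.5% → Pool A
Pool B wins each department group but Pool A wins overall — the comparison reverses. Pool B's applicants skew toward Business, which has a lower base rate.

No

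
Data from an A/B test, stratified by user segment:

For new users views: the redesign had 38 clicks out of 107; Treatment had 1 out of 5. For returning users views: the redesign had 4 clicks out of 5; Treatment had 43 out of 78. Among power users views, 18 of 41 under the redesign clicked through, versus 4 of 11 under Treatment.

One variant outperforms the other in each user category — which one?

New users: the redesign 38/107 = 35.5%, Treatment 1/5 = 20.0% → the redesign
Returning users: the redesign 4/5 = 80.0%, Treatment 43/78 = 55.1% → the redesign
Power users: the redesign 18/41 = 43.9%, Treatment 4/11 = 36.4% → the redesign
The redesign has the higher rate in all 3 groups.

the redesign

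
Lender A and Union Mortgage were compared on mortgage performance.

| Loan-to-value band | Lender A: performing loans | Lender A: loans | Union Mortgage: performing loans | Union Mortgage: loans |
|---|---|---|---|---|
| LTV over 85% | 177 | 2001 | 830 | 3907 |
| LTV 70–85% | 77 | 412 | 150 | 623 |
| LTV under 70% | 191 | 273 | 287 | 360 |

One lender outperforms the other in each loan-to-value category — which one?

Union Mortgage

LTV over 85%: Lender A 177/2001 = 8.8%, Union Mortgage 830/3907 = 21.2% → Union Mortgage
LTV 70–85%: Lender A 77/412 = 18.7%, Union Mortgage 150/623 = 24.1% → Union Mortgage
LTV under 70%: Lender A 191/273 = 70.0%, Union Mortgage 287/360 = 79.7% → Union Mortgage
Union Mortgage has the higher rate in all 3 groups.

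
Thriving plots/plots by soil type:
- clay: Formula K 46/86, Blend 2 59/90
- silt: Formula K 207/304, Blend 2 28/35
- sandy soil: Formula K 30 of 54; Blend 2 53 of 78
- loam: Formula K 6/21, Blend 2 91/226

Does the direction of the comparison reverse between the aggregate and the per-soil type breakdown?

Clay: Formula K 46/86 = 53.5%, Blend 2 59/90 = 65.6% → Blend 2
Silt: Formula K 207/304 = 68.1%, Blend 2 28/35 = 80.0% → Blend 2
Sandy soil: Formula K 30/54 = 55.6%, Blend 2 53/78 = 67.9% → Blend 2
Loam: Formula K 6/21 = 28.6%, Blend 2 91/226 = 40.3% → Blend 2
Overall: Formula K 289/465 = 62.2%, Blend 2 231/429 = 53.8% → Formula K
Blend 2 wins each soil group but Formula K wins overall — the comparison reverses. Blend 2's plots skew toward loam, which has a lower base rate.

Yes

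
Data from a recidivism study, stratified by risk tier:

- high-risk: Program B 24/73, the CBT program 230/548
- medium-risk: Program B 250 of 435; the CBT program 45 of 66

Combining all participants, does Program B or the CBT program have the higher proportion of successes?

Program B

High-risk: Program B 24/73 = 32.9%, the CBT program 230/548 = 42.0% → the CBT program
Medium-risk: Program B 250/435 = 57.5%, the CBT program 45/66 = 68.2% → the CBT program
Overall: Program B 274/508 = 53.9%, the CBT program 275/614 = 44.8% → Program B
(The CBT program wins every risk group but Program B wins overall — the CBT program's participants skew toward the low-rate high-risk group.)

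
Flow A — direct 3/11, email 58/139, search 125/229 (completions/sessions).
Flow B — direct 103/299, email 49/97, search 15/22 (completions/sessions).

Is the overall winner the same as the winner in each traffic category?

Direct: Flow A 3/11 = 27.3%, Flow B 103/299 = 34.4% → Flow B
Email: Flow A 58/139 = 41.7%, Flow B 49/97 = 50.5% → Flow B
Search: Flow A 125/229 = 54.6%, Flow B 15/22 = 68.2% → Flow B
Overall: Flow A 186/379 = 49.1%, Flow B 167/418 = 40.0% → Flow A
Flow B wins each traffic group but Flow A wins overall — the comparison reverses. Flow B's sessions skew toward direct, which has a lower base rate.

No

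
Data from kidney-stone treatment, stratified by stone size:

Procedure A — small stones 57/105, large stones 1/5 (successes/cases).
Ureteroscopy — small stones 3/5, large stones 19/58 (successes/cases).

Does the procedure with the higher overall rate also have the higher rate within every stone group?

No

Small stones: Procedure A 57/105 = 54.3%, ureteroscopy 3/5 = 60.0% → ureteroscopy
Large stones: Procedure A 1/5 = 20.0%, ureteroscopy 19/58 = 32.8% → ureteroscopy
Overall: Procedure A 58/110 = 52.7%, ureteroscopy 22/63 = 34.9% → Procedure A
Ureteroscopy wins each stone group but Procedure A wins overall — the comparison reverses. Ureteroscopy's cases skew toward large stones, which has a lower base rate.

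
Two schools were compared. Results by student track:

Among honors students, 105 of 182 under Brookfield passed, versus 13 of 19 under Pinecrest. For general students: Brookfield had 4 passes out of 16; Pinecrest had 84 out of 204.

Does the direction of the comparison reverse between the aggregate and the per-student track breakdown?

Honors: Brookfield 105/182 = 57.7%, Pinecrest 13/19 = 68.4% → Pinecrest
General: Brookfield 4/16 = 25.0%, Pinecrest 84/204 = 41.2% → Pinecrest
Overall: Brookfield 109/198 = 55.1%, Pinecrest 97/223 = 43.5% → Brookfield
Pinecrest wins each student group but Brookfield wins overall — the comparison reverses. Pinecrest's students skew toward general, which has a lower base rate.

Yes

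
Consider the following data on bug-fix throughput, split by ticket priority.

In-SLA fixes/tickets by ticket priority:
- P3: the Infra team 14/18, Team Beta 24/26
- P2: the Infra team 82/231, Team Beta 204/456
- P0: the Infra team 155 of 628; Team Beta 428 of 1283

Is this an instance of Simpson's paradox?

P3: the Infra team 14/18 = 77.8%, Team Beta 24/26 = 92.3% → Team Beta
P2: the Infra team 82/231 = 35.5%, Team Beta 204/456 = 44.7% → Team Beta
P0: the Infra team 155/628 = 24.7%, Team Beta 428/1283 = 33.4% → Team Beta
Overall: the Infra team 251/877 = 28.6%, Team Beta 656/1765 = 37.2% → Team Beta
Team Beta wins overall and in every ticket group — no reversal.

No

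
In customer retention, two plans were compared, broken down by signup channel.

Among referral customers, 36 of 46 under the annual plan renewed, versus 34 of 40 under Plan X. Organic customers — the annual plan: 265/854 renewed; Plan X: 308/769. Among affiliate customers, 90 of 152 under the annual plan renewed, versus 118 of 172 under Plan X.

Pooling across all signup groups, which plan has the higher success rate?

Referral: the annual plan 36/46 = 78.3%, Plan X 34/40 = 85.0% → Plan X
Organic: the annual plan 265/854 = 31.0%, Plan X 308/769 = 40.1% → Plan X
Affiliate: the annual plan 90/152 = 59.2%, Plan X 118/172 = 68.6% → Plan X
Overall: the annual plan 391/1052 = 37.2%, Plan X 460/981 = 46.9% → Plan X

Plan X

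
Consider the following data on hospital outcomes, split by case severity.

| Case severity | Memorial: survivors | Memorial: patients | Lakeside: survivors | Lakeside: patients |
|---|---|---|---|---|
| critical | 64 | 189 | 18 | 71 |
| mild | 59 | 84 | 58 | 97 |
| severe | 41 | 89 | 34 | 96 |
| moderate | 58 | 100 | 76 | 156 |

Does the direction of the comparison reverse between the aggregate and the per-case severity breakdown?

No

Critical: Memorial 64/189 = 33.9%, Lakeside 18/71 = 25.4% → Memorial
Mild: Memorial 59/84 = 70.2%, Lakeside 58/97 = 59.8% → Memorial
Severe: Memorial 41/89 = 46.1%, Lakeside 34/96 = 35.4% → Memorial
Moderate: Memorial 58/100 = 58.0%, Lakeside 76/156 = 48.7% → Memorial
Overall: Memorial 222/462 = 48.1%, Lakeside 186/420 = 44.3% → Memorial
Memorial wins overall and in every case group — no reversal.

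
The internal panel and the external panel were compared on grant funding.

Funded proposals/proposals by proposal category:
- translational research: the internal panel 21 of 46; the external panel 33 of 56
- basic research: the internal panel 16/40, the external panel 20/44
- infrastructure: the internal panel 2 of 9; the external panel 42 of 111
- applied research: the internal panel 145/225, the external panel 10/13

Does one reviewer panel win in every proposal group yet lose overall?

Translational research: the internal panel 21/46 = 45.7%, the external panel 33/56 = 58.9% → the external panel
Basic research: the internal panel 16/40 = 40.0%, the external panel 20/44 = 45.5% → the external panel
Infrastructure: the internal panel 2/9 = 22.2%, the external panel 42/111 = 37.8% → the external panel
Applied research: the internal panel 145/225 = 64.4%, the external panel 10/13 = 76.9% → the external panel
Overall: the internal panel 184/320 = 57.5%, the external panel 105/224 = 46.9% → the internal panel
The external panel wins each proposal group but the internal panel wins overall — the comparison reverses. The external panel's proposals skew toward infrastructure, which has a lower base rate.

Yes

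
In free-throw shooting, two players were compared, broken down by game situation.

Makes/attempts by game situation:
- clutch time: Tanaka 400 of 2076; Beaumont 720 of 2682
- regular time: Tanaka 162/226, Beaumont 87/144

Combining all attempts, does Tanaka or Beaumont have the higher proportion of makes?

Clutch time: Tanaka 400/2076 = 19.3%, Beaumont 720/2682 = 26.8% → Beaumont
Regular time: Tanaka 162/226 = 71.7%, Beaumont 87/144 = 60.4% → Tanaka
Overall: Tanaka 562/2302 = 24.4%, Beaumont 807/2826 = 28.6% → Beaumont
(Neither sweeps every game group, but Beaumont has the higher pooled rate.)

Beaumont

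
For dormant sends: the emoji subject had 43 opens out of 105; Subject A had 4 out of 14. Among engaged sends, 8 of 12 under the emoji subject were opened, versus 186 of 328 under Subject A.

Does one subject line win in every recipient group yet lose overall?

Yes

Dormant: the emoji subject 43/105 = 41.0%, Subject A 4/14 = 28.6% → the emoji subject
Engaged: the emoji subject 8/12 = 66.7%, Subject A 186/328 = 56.7% → the emoji subject
Overall: the emoji subject 51/117 = 43.6%, Subject A 190/342 = 55.6% → Subject A
The emoji subject wins each recipient group but Subject A wins overall — the comparison reverses. The emoji subject's sends skew toward dormant, which has a lower base rate.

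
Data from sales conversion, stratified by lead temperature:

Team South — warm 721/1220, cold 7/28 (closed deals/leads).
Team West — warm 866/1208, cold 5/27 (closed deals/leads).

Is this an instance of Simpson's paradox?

Warm: Team South 721/1220 = 59.1%, Team West 866/1208 = 71.7% → Team West
Cold: Team South 7/28 = 25.0%, Team West 5/27 = 18.5% → Team South
Overall: Team South 728/1248 = 58.3%, Team West 871/1235 = 70.5% → Team West
Neither sweeps: Team South wins 1 of 2 groups, Team West wins 1. Team West wins overall but not every group — no Simpson reversal.

No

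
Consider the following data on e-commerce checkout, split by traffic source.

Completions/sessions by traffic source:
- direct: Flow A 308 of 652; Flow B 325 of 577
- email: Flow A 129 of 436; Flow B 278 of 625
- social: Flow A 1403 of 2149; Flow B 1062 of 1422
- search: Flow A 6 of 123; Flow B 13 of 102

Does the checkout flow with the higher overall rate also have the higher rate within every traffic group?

Yes

Direct: Flow A 308/652 = 47.2%, Flow B 325/577 = 56.3% → Flow B
Email: Flow A 129/436 = 29.6%, Flow B 278/625 = 44.5% → Flow B
Social: Flow A 1403/2149 = 65.3%, Flow B 1062/1422 = 74.7% → Flow B
Search: Flow A 6/123 = 4.9%, Flow B 13/102 = 12.7% → Flow B
Overall: Flow A 1846/3360 = 54.9%, Flow B 1678/2726 = 61.6% → Flow B
Flow B wins overall and in every traffic group — no reversal.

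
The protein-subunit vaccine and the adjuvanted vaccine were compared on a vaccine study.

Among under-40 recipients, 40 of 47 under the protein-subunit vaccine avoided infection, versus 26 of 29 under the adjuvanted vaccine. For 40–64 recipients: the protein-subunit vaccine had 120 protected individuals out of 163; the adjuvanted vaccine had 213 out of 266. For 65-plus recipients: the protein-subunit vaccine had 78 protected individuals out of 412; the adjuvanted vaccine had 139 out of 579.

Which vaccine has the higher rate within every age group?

the adjuvanted vaccine

Under-40: the protein-subunit vaccine 40/47 = 85.1%, the adjuvanted vaccine 26/29 = 89.7% → the adjuvanted vaccine
40–64: the protein-subunit vaccine 120/163 = 73.6%, the adjuvanted vaccine 213/266 = 80.1% → the adjuvanted vaccine
65-plus: the protein-subunit vaccine 78/412 = 18.9%, the adjuvanted vaccine 139/579 = 24.0% → the adjuvanted vaccine
The adjuvanted vaccine has the higher rate in all 3 groups.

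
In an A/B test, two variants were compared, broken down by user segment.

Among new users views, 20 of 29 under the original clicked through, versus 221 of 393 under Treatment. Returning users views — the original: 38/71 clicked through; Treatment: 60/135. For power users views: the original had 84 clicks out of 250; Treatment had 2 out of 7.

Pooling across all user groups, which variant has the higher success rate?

New users: the original 20/29 = 69.0%, Treatment 221/393 = 56.2% → the original
Returning users: the original 38/71 = 53.5%, Treatment 60/135 = 44.4% → the original
Power users: the original 84/250 = 33.6%, Treatment 2/7 = 28.6% → the original
Overall: the original 142/350 = 40.6%, Treatment 283/535 = 52.9% → Treatment
(The original wins every user group but Treatment wins overall — the original's views skew toward the low-rate power users group.)

Treatment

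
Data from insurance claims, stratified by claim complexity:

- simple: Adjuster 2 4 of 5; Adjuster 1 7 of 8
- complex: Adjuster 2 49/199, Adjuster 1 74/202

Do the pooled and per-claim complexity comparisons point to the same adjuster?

Simple: Adjuster 2 4/5 = 80.0%, Adjuster 1 7/8 = 87.5% → Adjuster 1
Complex: Adjuster 2 49/199 = 24.6%, Adjuster 1 74/202 = 36.6% → Adjuster 1
Overall: Adjuster 2 53/204 = 26.0%, Adjuster 1 81/210 = 38.6% → Adjuster 1
Adjuster 1 wins overall and in every claim group — no reversal.

Yes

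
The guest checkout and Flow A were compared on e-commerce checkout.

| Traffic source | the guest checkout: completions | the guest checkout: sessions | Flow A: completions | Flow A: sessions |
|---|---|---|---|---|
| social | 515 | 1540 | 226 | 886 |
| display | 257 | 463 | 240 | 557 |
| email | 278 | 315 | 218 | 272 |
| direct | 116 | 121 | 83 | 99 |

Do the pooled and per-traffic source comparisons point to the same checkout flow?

Yes

Social: the guest checkout 515/1540 = 33.4%, Flow A 226/886 = 25.5% → the guest checkout
Display: the guest checkout 257/463 = 55.5%, Flow A 240/557 = 43.1% → the guest checkout
Email: the guest checkout 278/315 = 88.3%, Flow A 218/272 = 80.1% → the guest checkout
Direct: the guest checkout 116/121 = 95.9%, Flow A 83/99 = 83.8% → the guest checkout
Overall: the guest checkout 1166/2439 = 47.8%, Flow A 767/1814 = 42.3% → the guest checkout
The guest checkout wins overall and in every traffic group — no reversal.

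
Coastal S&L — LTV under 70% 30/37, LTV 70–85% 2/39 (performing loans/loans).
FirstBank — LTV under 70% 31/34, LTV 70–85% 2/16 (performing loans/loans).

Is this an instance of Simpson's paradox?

LTV under 70%: Coastal S&L 30/37 = 81.1%, FirstBank 31/34 = 91.2% → FirstBank
LTV 70–85%: Coastal S&L 2/39 = 5.1%, FirstBank 2/16 = 12.5% → FirstBank
Overall: Coastal S&L 32/76 = 42.1%, FirstBank 33/50 = 66.0% → FirstBank
FirstBank wins overall and in every loan-to-value group — no reversal.

No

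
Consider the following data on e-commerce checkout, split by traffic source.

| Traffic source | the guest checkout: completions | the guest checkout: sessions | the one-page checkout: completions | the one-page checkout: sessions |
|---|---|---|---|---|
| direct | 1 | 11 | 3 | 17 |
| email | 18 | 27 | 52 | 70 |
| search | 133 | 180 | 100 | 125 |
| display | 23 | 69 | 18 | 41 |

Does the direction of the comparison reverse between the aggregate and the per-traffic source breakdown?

No

Direct: the guest checkout 1/11 = 9.1%, the one-page checkout 3/17 = 17.6% → the one-page checkout
Email: the guest checkout 18/27 = 66.7%, the one-page checkout 52/70 = 74.3% → the one-page checkout
Search: the guest checkout 133/180 = 73.9%, the one-page checkout 100/125 = 80.0% → the one-page checkout
Display: the guest checkout 23/69 = 33.3%, the one-page checkout 18/41 = 43.9% → the one-page checkout
Overall: the guest checkout 175/287 = 61.0%, the one-page checkout 173/253 = 68.4% → the one-page checkout
The one-page checkout wins overall and in every traffic group — no reversal.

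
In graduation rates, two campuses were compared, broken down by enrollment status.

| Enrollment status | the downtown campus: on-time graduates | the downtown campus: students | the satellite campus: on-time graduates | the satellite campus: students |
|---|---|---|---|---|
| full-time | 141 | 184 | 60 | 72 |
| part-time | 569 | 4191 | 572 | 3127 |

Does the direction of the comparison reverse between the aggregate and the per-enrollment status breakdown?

No

Full-time: the downtown campus 141/184 = 76.6%, the satellite campus 60/72 = 83.3% → the satellite campus
Part-time: the downtown campus 569/4191 = 13.6%, the satellite campus 572/3127 = 18.3% → the satellite campus
Overall: the downtown campus 710/4375 = 16.2%, the satellite campus 632/3199 = 19.8% → the satellite campus
The satellite campus wins overall and in every enrollment group — no reversal.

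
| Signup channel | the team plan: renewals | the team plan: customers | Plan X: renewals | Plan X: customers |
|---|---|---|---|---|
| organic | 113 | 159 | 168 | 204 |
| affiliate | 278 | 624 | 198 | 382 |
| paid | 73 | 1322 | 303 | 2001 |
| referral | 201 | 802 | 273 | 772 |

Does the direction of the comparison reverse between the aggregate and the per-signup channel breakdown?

No

Organic: the team plan 113/159 = 71.1%, Plan X 168/204 = 82.4% → Plan X
Affiliate: the team plan 278/624 = 44.6%, Plan X 198/382 = 51.8% → Plan X
Paid: the team plan 73/1322 = 5.5%, Plan X 303/2001 = 15.1% → Plan X
Referral: the team plan 201/802 = 25.1%, Plan X 273/772 = 35.4% → Plan X
Overall: the team plan 665/2907 = 22.9%, Plan X 942/3359 = 28.0% → Plan X
Plan X wins overall and in every signup group — no reversal.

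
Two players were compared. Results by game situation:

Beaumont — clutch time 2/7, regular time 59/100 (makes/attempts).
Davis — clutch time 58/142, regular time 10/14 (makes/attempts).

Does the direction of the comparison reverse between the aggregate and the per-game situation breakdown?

Yes

Clutch time: Beaumont 2/7 = 28.6%, Davis 58/142 = 40.8% → Davis
Regular time: Beaumont 59/100 = 59.0%, Davis 10/14 = 71.4% → Davis
Overall: Beaumont 61/107 = 57.0%, Davis 68/156 = 43.6% → Beaumont
Davis wins each game group but Beaumont wins overall — the comparison reverses. Davis's attempts skew toward clutch time, which has a lower base rate.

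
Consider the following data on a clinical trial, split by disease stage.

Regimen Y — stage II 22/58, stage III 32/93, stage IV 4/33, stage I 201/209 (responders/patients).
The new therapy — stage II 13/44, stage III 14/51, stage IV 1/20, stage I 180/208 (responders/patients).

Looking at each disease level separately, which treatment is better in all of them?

Regimen Y

Stage II: Regimen Y 22/58 = 37.9%, the new therapy 13/44 = 29.5% → Regimen Y
Stage III: Regimen Y 32/93 = 34.4%, the new therapy 14/51 = 27.5% → Regimen Y
Stage IV: Regimen Y 4/33 = 12.1%, the new therapy 1/20 = 5.0% → Regimen Y
Stage I: Regimen Y 201/209 = 96.2%, the new therapy 180/208 = 86.5% → Regimen Y
Regimen Y has the higher rate in all 4 groups.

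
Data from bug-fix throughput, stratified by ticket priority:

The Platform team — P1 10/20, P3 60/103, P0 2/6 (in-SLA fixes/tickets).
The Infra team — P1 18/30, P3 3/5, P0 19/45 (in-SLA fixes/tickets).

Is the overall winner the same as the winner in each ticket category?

No

P1: the Platform team 10/20 = 50.0%, the Infra team 18/30 = 60.0% → the Infra team
P3: the Platform team 60/103 = 58.3%, the Infra team 3/5 = 60.0% → the Infra team
P0: the Platform team 2/6 = 33.3%, the Infra team 19/45 = 42.2% → the Infra team
Overall: the Platform team 72/129 = 55.8%, the Infra team 40/80 = 50.0% → the Platform team
The Infra team wins each ticket group but the Platform team wins overall — the comparison reverses. The Infra team's tickets skew toward P0, which has a lower base rate.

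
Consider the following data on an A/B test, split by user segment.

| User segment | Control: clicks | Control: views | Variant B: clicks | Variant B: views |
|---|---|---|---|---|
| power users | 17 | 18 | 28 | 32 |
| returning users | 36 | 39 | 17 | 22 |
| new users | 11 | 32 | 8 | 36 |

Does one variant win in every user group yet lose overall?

No

Power users: Control 17/18 = 94.4%, Variant B 28/32 = 87.5% → Control
Returning users: Control 36/39 = 92.3%, Variant B 17/22 = 77.3% → Control
New users: Control 11/32 = 34.4%, Variant B 8/36 = 22.2% → Control
Overall: Control 64/89 = 71.9%, Variant B 53/90 = 58.9% → Control
Control wins overall and in every user group — no reversal.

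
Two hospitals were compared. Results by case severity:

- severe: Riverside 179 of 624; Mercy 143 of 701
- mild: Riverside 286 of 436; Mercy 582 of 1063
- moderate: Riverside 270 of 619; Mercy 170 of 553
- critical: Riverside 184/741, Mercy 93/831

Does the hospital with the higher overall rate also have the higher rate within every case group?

Severe: Riverside 179/624 = 28.7%, Mercy 143/701 = 20.4% → Riverside
Mild: Riverside 286/436 = 65.6%, Mercy 582/1063 = 54.8% → Riverside
Moderate: Riverside 270/619 = 43.6%, Mercy 170/553 = 30.7% → Riverside
Critical: Riverside 184/741 = 24.8%, Mercy 93/831 = 11.2% → Riverside
Overall: Riverside 919/2420 = 38.0%, Mercy 988/3148 = 31.4% → Riverside
Riverside wins overall and in every case group — no reversal.

Yes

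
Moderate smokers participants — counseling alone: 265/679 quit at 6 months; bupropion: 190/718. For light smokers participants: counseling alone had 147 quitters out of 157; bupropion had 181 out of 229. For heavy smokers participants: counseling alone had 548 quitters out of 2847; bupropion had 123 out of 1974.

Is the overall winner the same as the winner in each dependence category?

Moderate smokers: counseling alone 265/679 = 39.0%, bupropion 190/718 = 26.5% → counseling alone
Light smokers: counseling alone 147/157 = 93.6%, bupropion 181/229 = 79.0% → counseling alone
Heavy smokers: counseling alone 548/2847 = 19.2%, bupropion 123/1974 = 6.2% → counseling alone
Overall: counseling alone 960/3683 = 26.1%, bupropion 494/2921 = 16.9% → counseling alone
Counseling alone wins overall and in every dependence group — no reversal.

Yes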